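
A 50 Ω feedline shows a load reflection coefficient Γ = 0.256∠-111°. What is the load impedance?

Z_L ≈ 37.4 − j19.1 Ω

Z_L = Z_0·(1 + Γ)/(1 − Γ) = 50·(0.908 − j0.239)/(1.09 + j0.239)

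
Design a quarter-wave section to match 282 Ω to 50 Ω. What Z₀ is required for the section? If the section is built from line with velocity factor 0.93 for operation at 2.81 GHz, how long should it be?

Z_qwt ≈ 119 Ω; length ≈ 2.48 cm

Z_qwt = √(Z_0·R_L) = √(50 × 282) = √14100
λ = 0.93·c/f = 0.0993 m, so l = λ/4 = 0.0248 m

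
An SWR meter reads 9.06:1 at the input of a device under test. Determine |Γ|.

|Γ| ≈ 0.801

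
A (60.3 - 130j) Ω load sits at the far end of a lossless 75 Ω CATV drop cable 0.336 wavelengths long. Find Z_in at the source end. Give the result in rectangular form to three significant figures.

βl = 2π × 0.336 = 121°
tan(βl) = tan(121°) = -1.67
Z_in = Z_0·(Z_L + jZ_0·tanβl)/(Z_0 + jZ_L·tanβl)
     = 75·(60.3 − j255)/(-142 − j101)

Z_in ≈ 42.5 + j105 Ω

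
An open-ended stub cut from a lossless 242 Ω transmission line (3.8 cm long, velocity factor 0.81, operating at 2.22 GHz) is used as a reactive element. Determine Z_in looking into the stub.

Z_in ≈ +j169 Ω

λ = v/f = 0.81·c / 2.22 GHz = 0.109 m
βl = 2π·l/λ = 2π × 0.347 = 125°
tan(βl) = -1.43
For an open-ended stub, Z_in = −jZ_0·cot(βl) = −jZ_0/tan(βl)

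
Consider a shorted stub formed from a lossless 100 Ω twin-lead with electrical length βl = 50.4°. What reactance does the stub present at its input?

X_in ≈ 121 Ω (inductive)

tan(βl) = 1.21
For a shorted stub, Z_in = jZ_0·tan(βl)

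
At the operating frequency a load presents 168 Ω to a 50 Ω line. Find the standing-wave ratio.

For a purely resistive load, VSWR = R_L/Z_0 or Z_0/R_L (whichever > 1) = 168/50

VSWR ≈ 3.36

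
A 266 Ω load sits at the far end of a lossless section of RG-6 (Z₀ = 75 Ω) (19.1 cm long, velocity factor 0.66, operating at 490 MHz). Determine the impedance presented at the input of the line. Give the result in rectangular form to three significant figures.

λ = v/f = 0.66·c / 490 MHz = 0.404 m
βl = 2π·l/λ = 2π × 0.473 = 170°
tan(βl) = tan(170°) = -0.173
Z_in = Z_0·(Z_L + jZ_0·tanβl)/(Z_0 + jZ_L·tanβl)
     = 75·(266 − j13)/(75 − j46.1)

Z_in ≈ 199 + j109 Ω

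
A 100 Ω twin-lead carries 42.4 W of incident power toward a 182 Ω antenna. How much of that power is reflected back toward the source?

Γ = (182 − 100)/(182 + 100) = 0.291
|Γ|² = 0.0846
P_refl = |Γ|²·P_inc = 3.59 W, P_del = (1 − |Γ|²)·P_inc = 38.8 W

P_reflected ≈ 3.59 W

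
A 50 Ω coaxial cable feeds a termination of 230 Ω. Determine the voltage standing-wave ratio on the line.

For a purely resistive load, VSWR = R_L/Z_0 or Z_0/R_L (whichever > 1) = 230/50

VSWR ≈ 4.6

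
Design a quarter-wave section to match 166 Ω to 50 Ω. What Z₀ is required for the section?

Z_qwt ≈ 91.1 Ω

Z_qwt = √(Z_0·R_L) = √(50 × 166) = √8300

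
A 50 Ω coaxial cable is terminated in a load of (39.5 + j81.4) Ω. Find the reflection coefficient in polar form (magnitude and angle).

Γ = (Z_L − Z_0)/(Z_L + Z_0) = (-10.5 + j81.4)/(89.5 + j81.4)
|Γ| = 82.1/121 = 0.678

Γ ≈ 0.678 ∠ 55.1°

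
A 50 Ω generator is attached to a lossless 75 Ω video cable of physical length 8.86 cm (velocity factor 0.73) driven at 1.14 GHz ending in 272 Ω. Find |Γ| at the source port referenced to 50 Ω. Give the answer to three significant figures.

λ = v/f = 0.73·c / 1.14 GHz = 0.192 m
βl = 2π·l/λ = 2π × 0.461 = 166°
tan(βl) = -0.249
Z_in = Z_0·(Z_L + jZ_0·tanβl)/(Z_0 + jZ_L·tanβl) = 159 + j125 Ω
Γ_s = (Z_in − Z_s)/(Z_in + Z_s) = (109 + j125)/(209 + j125), |Γ_s| = 0.681

|Γ| ≈ 0.681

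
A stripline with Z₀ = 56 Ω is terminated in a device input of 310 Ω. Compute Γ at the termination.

Γ = 0.694

Γ = (Z_L − Z_0)/(Z_L + Z_0) = (310 − 56)/(310 + 56) = 254/366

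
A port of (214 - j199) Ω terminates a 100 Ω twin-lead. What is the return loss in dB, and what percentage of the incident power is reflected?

RL ≈ 4.2 dB; 38.1% of incident power reflected

Γ = (114 − j199)/(314 − j199), |Γ| = 0.617
RL = −20·log₁₀(0.617) = 4.2 dB
P_refl/P_inc = |Γ|² = 0.381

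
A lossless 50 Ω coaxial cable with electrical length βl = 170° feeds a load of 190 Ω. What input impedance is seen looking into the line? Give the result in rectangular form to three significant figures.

tan(βl) = tan(170°) = -0.176
Z_in = Z_0·(Z_L + jZ_0·tanβl)/(Z_0 + jZ_L·tanβl)
     = 50·(190 − j8.82)/(50 − j33.5)

Z_in ≈ 135 + j81.8 Ω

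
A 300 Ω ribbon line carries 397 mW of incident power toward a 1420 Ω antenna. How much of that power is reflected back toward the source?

P_reflected ≈ 168 mW

Γ = (1420 − 300)/(1420 + 300) = 0.651
|Γ|² = 0.424
P_refl = |Γ|²·P_inc = 168 mW, P_del = (1 − |Γ|²)·P_inc = 229 mW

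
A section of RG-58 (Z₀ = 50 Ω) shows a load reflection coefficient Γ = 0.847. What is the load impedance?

Z_L = Z_0·(1 + Γ)/(1 − Γ) = 50·(1.85)/(0.153)

Z_L ≈ 604 Ω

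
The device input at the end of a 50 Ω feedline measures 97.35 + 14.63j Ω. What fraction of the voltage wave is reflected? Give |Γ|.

|Γ| ≈ 0.335

Γ = (Z_L − Z_0)/(Z_L + Z_0) = (47.35 + j14.63)/(147.3 + j14.63)
|Γ| = 49.6/148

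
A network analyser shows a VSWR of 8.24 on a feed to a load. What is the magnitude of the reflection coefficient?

|Γ| = (S − 1)/(S + 1) = (8.24 − 1)/(8.24 + 1) = 7.24/9.24

|Γ| ≈ 0.784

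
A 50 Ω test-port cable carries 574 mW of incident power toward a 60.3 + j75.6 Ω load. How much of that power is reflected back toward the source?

|Γ| = |(10.3 + j75.6)/(110.3 + j75.6)| = 0.571
|Γ|² = 0.326
P_refl = |Γ|²·P_inc = 187 mW, P_del = (1 − |Γ|²)·P_inc = 387 mW

P_reflected ≈ 187 mW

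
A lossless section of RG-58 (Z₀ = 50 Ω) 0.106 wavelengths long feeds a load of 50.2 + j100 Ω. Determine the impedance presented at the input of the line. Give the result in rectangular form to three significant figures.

βl = 2π × 0.106 = 38.2°
tan(βl) = tan(38.2°) = 0.786
Z_in = Z_0·(Z_L + jZ_0·tanβl)/(Z_0 + jZ_L·tanβl)
     = 50·(50.2 + j139)/(-28.6 + j39.4)

Z_in ≈ 85.5 − j126 Ω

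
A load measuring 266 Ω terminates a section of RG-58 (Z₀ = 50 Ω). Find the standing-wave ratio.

For a purely resistive load, VSWR = R_L/Z_0 or Z_0/R_L (whichever > 1) = 266/50

VSWR ≈ 5.32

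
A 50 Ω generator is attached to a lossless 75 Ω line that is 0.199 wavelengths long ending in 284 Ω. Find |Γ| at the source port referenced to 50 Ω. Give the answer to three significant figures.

|Γ| ≈ 0.482

βl = 2π × 0.199 = 71.6°
tan(βl) = 3.01
Z_in = Z_0·(Z_L + jZ_0·tanβl)/(Z_0 + jZ_L·tanβl) = 21.8 − j23 Ω
Γ_s = (Z_in − Z_s)/(Z_in + Z_s) = (-28.2 − j23)/(71.8 − j23), |Γ_s| = 0.482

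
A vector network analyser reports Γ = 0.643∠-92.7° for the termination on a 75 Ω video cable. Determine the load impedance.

Z_L ≈ 29.8 − j65.4 Ω

Z_L = Z_0·(1 + Γ)/(1 − Γ) = 75·(0.97 − j0.642)/(1.03 + j0.642)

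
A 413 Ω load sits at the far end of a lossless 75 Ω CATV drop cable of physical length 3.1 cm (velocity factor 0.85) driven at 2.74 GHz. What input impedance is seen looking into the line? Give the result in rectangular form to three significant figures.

Z_in ≈ 17.9 + j41.3 Ω

λ = v/f = 0.85·c / 2.74 GHz = 0.0931 m
βl = 2π·l/λ = 2π × 0.333 = 120°
tan(βl) = tan(120°) = -1.74
Z_in = Z_0·(Z_L + jZ_0·tanβl)/(Z_0 + jZ_L·tanβl)
     = 75·(413 − j130)/(75 − j718)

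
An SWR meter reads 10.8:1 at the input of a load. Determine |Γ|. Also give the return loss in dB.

|Γ| = (S − 1)/(S + 1) = (10.8 − 1)/(10.8 + 1) = 9.8/11.8
RL = −20·log₁₀|Γ| = −20·log₁₀(0.831)

|Γ| ≈ 0.831; return loss ≈ 1.61 dB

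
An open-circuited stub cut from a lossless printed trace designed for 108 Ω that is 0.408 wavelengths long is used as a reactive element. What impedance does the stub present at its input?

Z_in ≈ +j166 Ω

βl = 2π × 0.408 = 147°
tan(βl) = -0.652
For an open-circuited stub, Z_in = −jZ_0·cot(βl) = −jZ_0/tan(βl)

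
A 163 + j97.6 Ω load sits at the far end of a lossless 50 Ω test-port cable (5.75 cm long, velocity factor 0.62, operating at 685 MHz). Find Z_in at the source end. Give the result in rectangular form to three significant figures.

Z_in ≈ 12.8 − j18.9 Ω

λ = v/f = 0.62·c / 685 MHz = 0.272 m
βl = 2π·l/λ = 2π × 0.212 = 76.2°
tan(βl) = tan(76.2°) = 4.08
Z_in = Z_0·(Z_L + jZ_0·tanβl)/(Z_0 + jZ_L·tanβl)
     = 50·(163 + j302)/(-348 + j665)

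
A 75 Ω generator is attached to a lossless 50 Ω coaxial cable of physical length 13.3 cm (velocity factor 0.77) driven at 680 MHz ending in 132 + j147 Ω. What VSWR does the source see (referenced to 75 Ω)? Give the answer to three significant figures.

λ = v/f = 0.77·c / 680 MHz = 0.34 m
βl = 2π·l/λ = 2π × 0.392 = 141°
tan(βl) = -0.811
Z_in = Z_0·(Z_L + jZ_0·tanβl)/(Z_0 + jZ_L·tanβl) = 13.6 + j40.1 Ω
Γ_s = (Z_in − Z_s)/(Z_in + Z_s) = (-61.4 + j40.1)/(88.6 + j40.1), |Γ_s| = 0.753
VSWR = (1 + |Γ_s|)/(1 − |Γ_s|)

VSWR ≈ 7.11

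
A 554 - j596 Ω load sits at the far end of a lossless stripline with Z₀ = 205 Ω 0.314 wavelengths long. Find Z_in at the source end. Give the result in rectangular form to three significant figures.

Z_in ≈ 48.6 + j132 Ω

βl = 2π × 0.314 = 113°
tan(βl) = tan(113°) = -2.35
Z_in = Z_0·(Z_L + jZ_0·tanβl)/(Z_0 + jZ_L·tanβl)
     = 205·(554 − j1080)/(-1200 − j1300)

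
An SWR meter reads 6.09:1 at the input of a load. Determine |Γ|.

|Γ| = (S − 1)/(S + 1) = (6.09 − 1)/(6.09 + 1) = 5.09/7.09

|Γ| ≈ 0.718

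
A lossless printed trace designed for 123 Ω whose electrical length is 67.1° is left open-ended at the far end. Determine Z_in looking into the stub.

tan(βl) = 2.37
For an open-ended stub, Z_in = −jZ_0·cot(βl) = −jZ_0/tan(βl)

Z_in ≈ −j52 Ω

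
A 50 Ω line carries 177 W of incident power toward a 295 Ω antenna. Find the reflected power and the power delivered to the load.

P_reflected ≈ 89.3 W; P_delivered ≈ 87.7 W

Γ = (295 − 50)/(295 + 50) = 0.71
|Γ|² = 0.504
P_refl = |Γ|²·P_inc = 89.3 W, P_del = (1 − |Γ|²)·P_inc = 87.7 W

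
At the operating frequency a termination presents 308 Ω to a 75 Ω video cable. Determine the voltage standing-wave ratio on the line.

Γ = (308 − 75)/(308 + 75) = 0.608
VSWR = (1 + 0.608)/(1 − 0.608)

VSWR ≈ 4.11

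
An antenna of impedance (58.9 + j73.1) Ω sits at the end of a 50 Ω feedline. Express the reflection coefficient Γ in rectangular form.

Γ ≈ 0.367 + j0.425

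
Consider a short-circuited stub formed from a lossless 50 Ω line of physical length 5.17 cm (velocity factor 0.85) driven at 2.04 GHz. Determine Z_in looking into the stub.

Z_in ≈ −j30.2 Ω

λ = v/f = 0.85·c / 2.04 GHz = 0.125 m
βl = 2π·l/λ = 2π × 0.414 = 149°
tan(βl) = -0.603
For a short-circuited stub, Z_in = jZ_0·tan(βl)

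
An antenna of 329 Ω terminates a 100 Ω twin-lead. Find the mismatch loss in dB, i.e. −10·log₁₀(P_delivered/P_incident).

Γ = (329 − 100)/(329 + 100) = 0.534
|Γ|² = 0.285, so P_del/P_inc = 1 − |Γ|² = 0.715
ML = −10·log₁₀(1 − |Γ|²)

mismatch loss ≈ 1.46 dB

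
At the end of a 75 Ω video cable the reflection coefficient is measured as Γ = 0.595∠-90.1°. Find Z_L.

Z_L = Z_0·(1 + Γ)/(1 − Γ) = 75·(0.999 − j0.595)/(1 + j0.595)

Z_L ≈ 35.7 − j65.8 Ω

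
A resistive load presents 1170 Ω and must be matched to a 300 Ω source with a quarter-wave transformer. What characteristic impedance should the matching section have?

Z_qwt ≈ 592 Ω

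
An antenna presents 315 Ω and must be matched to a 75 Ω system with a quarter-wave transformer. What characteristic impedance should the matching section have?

Z_qwt = √(Z_0·R_L) = √(75 × 315) = √23620

Z_qwt ≈ 154 Ω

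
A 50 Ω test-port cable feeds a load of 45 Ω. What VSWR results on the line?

VSWR ≈ 1.11

Γ = (45 − 50)/(45 + 50) = -0.0526
VSWR = (1 + 0.0526)/(1 − 0.0526)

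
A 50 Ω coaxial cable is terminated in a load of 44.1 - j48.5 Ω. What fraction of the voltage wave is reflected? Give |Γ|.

|Γ| ≈ 0.462

Γ = (Z_L − Z_0)/(Z_L + Z_0) = (-5.9 − j48.5)/(94.1 − j48.5)
|Γ| = 48.9/106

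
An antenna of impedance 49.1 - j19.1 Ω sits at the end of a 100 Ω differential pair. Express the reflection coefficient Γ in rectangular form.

Γ ≈ -0.32 − j0.169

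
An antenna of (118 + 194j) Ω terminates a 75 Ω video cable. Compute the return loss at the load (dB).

Γ = (43 + j194)/(193 + j194), |Γ| = 0.726
RL = −20·log₁₀|Γ| = −20·log₁₀(0.726)

RL ≈ 2.78 dB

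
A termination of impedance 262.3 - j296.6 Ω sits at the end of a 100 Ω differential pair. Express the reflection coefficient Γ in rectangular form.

Γ ≈ 0.669 − j0.271

Γ = (Z_L − Z_0)/(Z_L + Z_0) = (162.3 − j296.6)/(362.3 − j296.6)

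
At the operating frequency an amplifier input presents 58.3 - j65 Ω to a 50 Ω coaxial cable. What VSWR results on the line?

Γ = (Z_L − Z_0)/(Z_L + Z_0) = (8.3 − j65)/(108.3 − j65)
|Γ| = 65.5/126 = 0.519
VSWR = (1 + |Γ|)/(1 − |Γ|) = 1.52/0.481

VSWR ≈ 3.16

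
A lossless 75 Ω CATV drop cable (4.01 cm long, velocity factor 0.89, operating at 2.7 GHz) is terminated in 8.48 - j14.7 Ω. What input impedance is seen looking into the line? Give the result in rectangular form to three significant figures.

λ = v/f = 0.89·c / 2.7 GHz = 0.0989 m
βl = 2π·l/λ = 2π × 0.406 = 146°
tan(βl) = tan(146°) = -0.675
Z_in = Z_0·(Z_L + jZ_0·tanβl)/(Z_0 + jZ_L·tanβl)
     = 75·(8.48 − j65.3)/(65.1 − j5.72)

Z_in ≈ 16.3 − j73.9 Ω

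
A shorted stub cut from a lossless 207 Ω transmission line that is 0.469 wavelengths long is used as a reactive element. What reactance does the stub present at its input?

X_in ≈ -40.8 Ω (capacitive)

βl = 2π × 0.469 = 169°
tan(βl) = -0.197
For a shorted stub, Z_in = jZ_0·tan(βl)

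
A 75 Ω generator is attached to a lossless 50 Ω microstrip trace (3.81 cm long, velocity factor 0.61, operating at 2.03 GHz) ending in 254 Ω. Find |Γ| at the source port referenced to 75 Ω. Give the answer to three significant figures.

λ = v/f = 0.61·c / 2.03 GHz = 0.0901 m
βl = 2π·l/λ = 2π × 0.423 = 152°
tan(βl) = -0.528
Z_in = Z_0·(Z_L + jZ_0·tanβl)/(Z_0 + jZ_L·tanβl) = 39.6 + j79.9 Ω
Γ_s = (Z_in − Z_s)/(Z_in + Z_s) = (-35.4 + j79.9)/(115 + j79.9), |Γ_s| = 0.625

|Γ| ≈ 0.625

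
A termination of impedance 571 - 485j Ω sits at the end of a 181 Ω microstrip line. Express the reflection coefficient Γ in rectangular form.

Γ = (Z_L − Z_0)/(Z_L + Z_0) = (390 − j485)/(752 − j485)

Γ ≈ 0.66 − j0.219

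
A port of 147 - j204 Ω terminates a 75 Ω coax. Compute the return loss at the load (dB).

RL ≈ 2.88 dB

Γ = (72 − j204)/(222 − j204), |Γ| = 0.718
RL = −20·log₁₀|Γ| = −20·log₁₀(0.718)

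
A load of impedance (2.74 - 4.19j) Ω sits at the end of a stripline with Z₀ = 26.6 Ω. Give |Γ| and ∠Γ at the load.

Γ = (Z_L − Z_0)/(Z_L + Z_0) = (-23.86 − j4.19)/(29.34 − j4.19)
|Γ| = 24.2/29.6 = 0.817

Γ ≈ 0.817 ∠ -162°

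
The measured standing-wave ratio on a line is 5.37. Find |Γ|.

|Γ| ≈ 0.686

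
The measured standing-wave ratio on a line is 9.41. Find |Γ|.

|Γ| ≈ 0.808

|Γ| = (S − 1)/(S + 1) = (9.41 − 1)/(9.41 + 1) = 8.41/10.4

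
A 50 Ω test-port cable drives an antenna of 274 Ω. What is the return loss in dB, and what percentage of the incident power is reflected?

Γ = (274 − 50)/(274 + 50) = 0.691
RL = −20·log₁₀(0.691) = 3.21 dB
P_refl/P_inc = |Γ|² = 0.478

RL ≈ 3.21 dB; 47.8% of incident power reflected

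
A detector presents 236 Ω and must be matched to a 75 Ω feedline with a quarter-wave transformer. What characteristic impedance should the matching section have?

Z_qwt ≈ 133 Ω

Z_qwt = √(Z_0·R_L) = √(75 × 236) = √17700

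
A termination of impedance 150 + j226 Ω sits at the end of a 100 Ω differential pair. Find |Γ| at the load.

|Γ| ≈ 0.687

Γ = (Z_L − Z_0)/(Z_L + Z_0) = (50 + j226)/(250 + j226)
|Γ| = 231/337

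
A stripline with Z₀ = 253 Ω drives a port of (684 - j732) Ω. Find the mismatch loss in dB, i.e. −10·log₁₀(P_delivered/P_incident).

mismatch loss ≈ 3.1 dB

Γ = (431 − j732)/(937 − j732), |Γ| = 0.714
|Γ|² = 0.51, so P_del/P_inc = 1 − |Γ|² = 0.49
ML = −10·log₁₀(1 − |Γ|²)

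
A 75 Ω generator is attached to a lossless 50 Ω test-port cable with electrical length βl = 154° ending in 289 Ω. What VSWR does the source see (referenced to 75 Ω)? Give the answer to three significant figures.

tan(βl) = -0.488
Z_in = Z_0·(Z_L + jZ_0·tanβl)/(Z_0 + jZ_L·tanβl) = 40 + j88.3 Ω
Γ_s = (Z_in − Z_s)/(Z_in + Z_s) = (-35 + j88.3)/(115 + j88.3), |Γ_s| = 0.655
VSWR = (1 + |Γ_s|)/(1 − |Γ_s|)

VSWR ≈ 4.8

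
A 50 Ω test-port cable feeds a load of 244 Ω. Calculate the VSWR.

VSWR ≈ 4.88

For a purely resistive load, VSWR = R_L/Z_0 or Z_0/R_L (whichever > 1) = 244/50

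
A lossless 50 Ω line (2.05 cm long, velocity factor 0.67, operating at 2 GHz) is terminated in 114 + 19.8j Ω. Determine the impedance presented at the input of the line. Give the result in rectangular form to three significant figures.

Z_in ≈ 23.8 − j15.9 Ω

λ = v/f = 0.67·c / 2 GHz = 0.101 m
βl = 2π·l/λ = 2π × 0.204 = 73.4°
tan(βl) = tan(73.4°) = 3.36
Z_in = Z_0·(Z_L + jZ_0·tanβl)/(Z_0 + jZ_L·tanβl)
     = 50·(114 + j188)/(-16.6 + j383)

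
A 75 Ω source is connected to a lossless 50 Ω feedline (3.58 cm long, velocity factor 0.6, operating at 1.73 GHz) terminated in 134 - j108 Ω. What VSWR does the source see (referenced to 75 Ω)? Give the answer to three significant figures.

λ = v/f = 0.6·c / 1.73 GHz = 0.104 m
βl = 2π·l/λ = 2π × 0.344 = 124°
tan(βl) = -1.49
Z_in = Z_0·(Z_L + jZ_0·tanβl)/(Z_0 + jZ_L·tanβl) = 20.7 + j45 Ω
Γ_s = (Z_in − Z_s)/(Z_in + Z_s) = (-54.3 + j45)/(95.7 + j45), |Γ_s| = 0.667
VSWR = (1 + |Γ_s|)/(1 − |Γ_s|)

VSWR ≈ 5.01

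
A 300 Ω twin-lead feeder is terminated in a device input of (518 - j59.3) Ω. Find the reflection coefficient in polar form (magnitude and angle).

Γ ≈ 0.275 ∠ -11.1°

Γ = (Z_L − Z_0)/(Z_L + Z_0) = (218 − j59.3)/(818 − j59.3)
|Γ| = 226/820 = 0.275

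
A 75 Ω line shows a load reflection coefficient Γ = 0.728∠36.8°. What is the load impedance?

Z_L ≈ 96.8 + j180 Ω

Z_L = Z_0·(1 + Γ)/(1 − Γ) = 75·(1.58 + j0.436)/(0.417 − j0.436)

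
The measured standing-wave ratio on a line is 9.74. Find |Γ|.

|Γ| ≈ 0.814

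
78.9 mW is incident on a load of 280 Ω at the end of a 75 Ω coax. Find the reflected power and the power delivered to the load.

Γ = (280 − 75)/(280 + 75) = 0.577
|Γ|² = 0.333
P_refl = |Γ|²·P_inc = 26.3 mW, P_del = (1 − |Γ|²)·P_inc = 52.6 mW

P_reflected ≈ 26.3 mW; P_delivered ≈ 52.6 mW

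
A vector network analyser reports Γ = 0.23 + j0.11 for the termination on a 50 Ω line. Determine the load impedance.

Z_L ≈ 77.3 + j18.2 Ω

Z_L = Z_0·(1 + Γ)/(1 − Γ) = 50·(1.23 + j0.11)/(0.77 − j0.11)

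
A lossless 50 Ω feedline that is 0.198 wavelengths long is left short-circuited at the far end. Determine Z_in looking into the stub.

βl = 2π × 0.198 = 71.3°
tan(βl) = 2.95
For a short-circuited stub, Z_in = jZ_0·tan(βl)

Z_in ≈ +j148 Ω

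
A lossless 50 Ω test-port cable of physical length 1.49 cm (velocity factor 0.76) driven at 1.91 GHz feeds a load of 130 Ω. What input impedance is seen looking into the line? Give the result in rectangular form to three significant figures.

λ = v/f = 0.76·c / 1.91 GHz = 0.119 m
βl = 2π·l/λ = 2π × 0.125 = 44.9°
tan(βl) = tan(44.9°) = 0.998
Z_in = Z_0·(Z_L + jZ_0·tanβl)/(Z_0 + jZ_L·tanβl)
     = 50·(130 + j49.9)/(50 + j130)

Z_in ≈ 33.6 − j37.2 Ω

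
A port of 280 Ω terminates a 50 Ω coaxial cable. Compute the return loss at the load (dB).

RL ≈ 3.14 dB

Γ = (280 − 50)/(280 + 50) = 0.697
RL = −20·log₁₀|Γ| = −20·log₁₀(0.697)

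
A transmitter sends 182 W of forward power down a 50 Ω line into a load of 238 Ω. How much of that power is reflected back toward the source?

Γ = (238 − 50)/(238 + 50) = 0.653
|Γ|² = 0.426
P_refl = |Γ|²·P_inc = 77.6 W, P_del = (1 − |Γ|²)·P_inc = 104 W

P_reflected ≈ 77.6 W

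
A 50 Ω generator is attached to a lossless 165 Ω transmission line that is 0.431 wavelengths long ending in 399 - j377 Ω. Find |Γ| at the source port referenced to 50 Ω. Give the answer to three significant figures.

βl = 2π × 0.431 = 155°
tan(βl) = -0.463
Z_in = Z_0·(Z_L + jZ_0·tanβl)/(Z_0 + jZ_L·tanβl) = 386 + j376 Ω
Γ_s = (Z_in − Z_s)/(Z_in + Z_s) = (336 + j376)/(436 + j376), |Γ_s| = 0.876

|Γ| ≈ 0.876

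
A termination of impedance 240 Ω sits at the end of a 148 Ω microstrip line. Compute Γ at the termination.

Γ = (Z_L − Z_0)/(Z_L + Z_0) = (240 − 148)/(240 + 148) = 92/388

Γ = 0.237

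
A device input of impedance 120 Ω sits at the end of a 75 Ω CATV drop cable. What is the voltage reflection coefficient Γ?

Γ = 0.231

Γ = (Z_L − Z_0)/(Z_L + Z_0) = (120 − 75)/(120 + 75) = 45/195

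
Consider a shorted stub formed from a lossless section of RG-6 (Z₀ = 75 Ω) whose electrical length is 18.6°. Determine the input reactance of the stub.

X_in ≈ 25.2 Ω (inductive)

tan(βl) = 0.337
For a shorted stub, Z_in = jZ_0·tan(βl)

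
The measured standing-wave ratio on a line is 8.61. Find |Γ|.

|Γ| = (S − 1)/(S + 1) = (8.61 − 1)/(8.61 + 1) = 7.61/9.61

|Γ| ≈ 0.792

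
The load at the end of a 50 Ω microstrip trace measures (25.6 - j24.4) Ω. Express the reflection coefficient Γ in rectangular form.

Γ ≈ -0.198 − j0.387

Γ = (Z_L − Z_0)/(Z_L + Z_0) = (-24.4 − j24.4)/(75.6 − j24.4)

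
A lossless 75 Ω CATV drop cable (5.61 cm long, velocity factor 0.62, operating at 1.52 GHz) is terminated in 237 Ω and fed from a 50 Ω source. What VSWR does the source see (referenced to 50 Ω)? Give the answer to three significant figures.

VSWR ≈ 4.57

λ = v/f = 0.62·c / 1.52 GHz = 0.122 m
βl = 2π·l/λ = 2π × 0.458 = 165°
tan(βl) = -0.267
Z_in = Z_0·(Z_L + jZ_0·tanβl)/(Z_0 + jZ_L·tanβl) = 148 + j105 Ω
Γ_s = (Z_in − Z_s)/(Z_in + Z_s) = (98.3 + j105)/(198 + j105), |Γ_s| = 0.641
VSWR = (1 + |Γ_s|)/(1 − |Γ_s|)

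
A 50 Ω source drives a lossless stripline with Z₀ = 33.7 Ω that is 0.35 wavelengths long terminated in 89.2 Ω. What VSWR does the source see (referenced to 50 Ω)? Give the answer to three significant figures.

βl = 2π × 0.35 = 126°
tan(βl) = -1.38
Z_in = Z_0·(Z_L + jZ_0·tanβl)/(Z_0 + jZ_L·tanβl) = 18.1 + j19.5 Ω
Γ_s = (Z_in − Z_s)/(Z_in + Z_s) = (-31.9 + j19.5)/(68.1 + j19.5), |Γ_s| = 0.528
VSWR = (1 + |Γ_s|)/(1 − |Γ_s|)

VSWR ≈ 3.24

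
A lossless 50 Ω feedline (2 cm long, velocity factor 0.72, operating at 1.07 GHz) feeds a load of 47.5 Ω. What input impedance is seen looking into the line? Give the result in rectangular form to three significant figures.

λ = v/f = 0.72·c / 1.07 GHz = 0.202 m
βl = 2π·l/λ = 2π × 0.0991 = 35.7°
tan(βl) = tan(35.7°) = 0.718
Z_in = Z_0·(Z_L + jZ_0·tanβl)/(Z_0 + jZ_L·tanβl)
     = 50·(47.5 + j35.9)/(50 + j34.1)

Z_in ≈ 49.1 + j2.39 Ω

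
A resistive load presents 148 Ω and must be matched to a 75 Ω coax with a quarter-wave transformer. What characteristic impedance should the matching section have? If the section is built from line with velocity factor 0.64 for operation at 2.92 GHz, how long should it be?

Z_qwt ≈ 105 Ω; length ≈ 1.64 cm

Z_qwt = √(Z_0·R_L) = √(75 × 148) = √11100
λ = 0.64·c/f = 0.0658 m, so l = λ/4 = 0.0164 m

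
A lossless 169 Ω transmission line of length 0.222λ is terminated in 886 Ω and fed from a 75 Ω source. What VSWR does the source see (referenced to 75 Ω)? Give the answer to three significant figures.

VSWR ≈ 2.66

βl = 2π × 0.222 = 79.9°
tan(βl) = 5.63
Z_in = Z_0·(Z_L + jZ_0·tanβl)/(Z_0 + jZ_L·tanβl) = 33.2 − j28.9 Ω
Γ_s = (Z_in − Z_s)/(Z_in + Z_s) = (-41.8 − j28.9)/(108 − j28.9), |Γ_s| = 0.454
VSWR = (1 + |Γ_s|)/(1 − |Γ_s|)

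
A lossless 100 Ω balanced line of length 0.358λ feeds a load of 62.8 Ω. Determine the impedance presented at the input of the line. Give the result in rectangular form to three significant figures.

βl = 2π × 0.358 = 129°
tan(βl) = tan(129°) = -1.24
Z_in = Z_0·(Z_L + jZ_0·tanβl)/(Z_0 + jZ_L·tanβl)
     = 100·(62.8 − j124)/(100 − j77.9)

Z_in ≈ 99.2 − j46.7 Ω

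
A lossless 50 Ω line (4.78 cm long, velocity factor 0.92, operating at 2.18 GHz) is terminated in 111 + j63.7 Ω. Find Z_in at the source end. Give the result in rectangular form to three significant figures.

λ = v/f = 0.92·c / 2.18 GHz = 0.127 m
βl = 2π·l/λ = 2π × 0.378 = 136°
tan(βl) = tan(136°) = -0.968
Z_in = Z_0·(Z_L + jZ_0·tanβl)/(Z_0 + jZ_L·tanβl)
     = 50·(111 + j15.3)/(112 − j107)

Z_in ≈ 22.4 + j28.4 Ω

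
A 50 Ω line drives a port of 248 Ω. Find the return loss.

Γ = (248 − 50)/(248 + 50) = 0.664
RL = −20·log₁₀|Γ| = −20·log₁₀(0.664)

RL ≈ 3.55 dB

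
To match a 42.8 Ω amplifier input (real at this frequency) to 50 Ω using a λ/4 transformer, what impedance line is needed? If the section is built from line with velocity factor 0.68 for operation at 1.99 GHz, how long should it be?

Z_qwt ≈ 46.3 Ω; length ≈ 2.56 cm

Z_qwt = √(Z_0·R_L) = √(50 × 42.8) = √2140
λ = 0.68·c/f = 0.103 m, so l = λ/4 = 0.0256 m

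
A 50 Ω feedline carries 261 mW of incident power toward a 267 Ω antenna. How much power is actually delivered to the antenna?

Γ = (267 − 50)/(267 + 50) = 0.685
|Γ|² = 0.469
P_refl = |Γ|²·P_inc = 122 mW, P_del = (1 − |Γ|²)·P_inc = 139 mW

P_delivered ≈ 139 mW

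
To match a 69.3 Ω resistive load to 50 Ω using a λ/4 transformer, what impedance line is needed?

Z_qwt ≈ 58.9 Ω

Z_qwt = √(Z_0·R_L) = √(50 × 69.3) = √3465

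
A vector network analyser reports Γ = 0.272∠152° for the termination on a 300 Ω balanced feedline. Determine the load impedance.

Z_L ≈ 179 + j49.3 Ω

Z_L = Z_0·(1 + Γ)/(1 − Γ) = 300·(0.76 + j0.128)/(1.24 − j0.128)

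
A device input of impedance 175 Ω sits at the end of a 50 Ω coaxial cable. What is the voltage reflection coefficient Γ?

Γ = 0.556

Γ = (Z_L − Z_0)/(Z_L + Z_0) = (175 − 50)/(175 + 50) = 125/225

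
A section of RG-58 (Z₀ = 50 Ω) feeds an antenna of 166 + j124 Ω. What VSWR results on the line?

Γ = (Z_L − Z_0)/(Z_L + Z_0) = (116 + j124)/(216 + j124)
|Γ| = 170/249 = 0.682
VSWR = (1 + |Γ|)/(1 − |Γ|) = 1.68/0.318

VSWR ≈ 5.28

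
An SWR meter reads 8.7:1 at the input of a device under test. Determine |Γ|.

|Γ| ≈ 0.794

|Γ| = (S − 1)/(S + 1) = (8.7 − 1)/(8.7 + 1) = 7.7/9.7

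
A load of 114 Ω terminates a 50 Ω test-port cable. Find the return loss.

RL ≈ 8.17 dB

Γ = (114 − 50)/(114 + 50) = 0.39
RL = −20·log₁₀|Γ| = −20·log₁₀(0.39)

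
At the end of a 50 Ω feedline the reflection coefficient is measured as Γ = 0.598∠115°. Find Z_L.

Z_L = Z_0·(1 + Γ)/(1 − Γ) = 50·(0.747 + j0.542)/(1.25 − j0.542)

Z_L ≈ 17.2 + j29.1 Ω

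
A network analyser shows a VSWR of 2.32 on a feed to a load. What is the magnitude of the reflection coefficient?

|Γ| = (S − 1)/(S + 1) = (2.32 − 1)/(2.32 + 1) = 1.32/3.32

|Γ| ≈ 0.398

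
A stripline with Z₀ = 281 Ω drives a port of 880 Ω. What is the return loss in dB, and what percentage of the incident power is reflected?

RL ≈ 5.75 dB; 26.6% of incident power reflected

Γ = (880 − 281)/(880 + 281) = 0.516
RL = −20·log₁₀(0.516) = 5.75 dB
P_refl/P_inc = |Γ|² = 0.266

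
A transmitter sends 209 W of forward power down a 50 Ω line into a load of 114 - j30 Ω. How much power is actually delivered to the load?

|Γ| = |(64 − j30)/(164 − j30)| = 0.424
|Γ|² = 0.18
P_refl = |Γ|²·P_inc = 37.6 W, P_del = (1 − |Γ|²)·P_inc = 171 W

P_delivered ≈ 171 W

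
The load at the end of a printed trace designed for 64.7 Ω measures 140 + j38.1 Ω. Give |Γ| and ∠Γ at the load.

Γ = (Z_L − Z_0)/(Z_L + Z_0) = (75.3 + j38.1)/(204.7 + j38.1)
|Γ| = 84.4/208 = 0.405

Γ ≈ 0.405 ∠ 16.3°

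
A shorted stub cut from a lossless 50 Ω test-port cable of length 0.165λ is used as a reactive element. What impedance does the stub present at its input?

Z_in ≈ +j84.5 Ω

βl = 2π × 0.165 = 59.4°
tan(βl) = 1.69
For a shorted stub, Z_in = jZ_0·tan(βl)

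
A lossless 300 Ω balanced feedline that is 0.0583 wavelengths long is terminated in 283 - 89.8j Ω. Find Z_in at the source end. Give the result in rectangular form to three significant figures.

Z_in ≈ 236 − j54 Ω

βl = 2π × 0.0583 = 21°
tan(βl) = tan(21°) = 0.384
Z_in = Z_0·(Z_L + jZ_0·tanβl)/(Z_0 + jZ_L·tanβl)
     = 300·(283 + j25.3)/(334 + j109)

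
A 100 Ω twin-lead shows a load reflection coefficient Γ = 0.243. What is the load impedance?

Z_L ≈ 164 Ω

Z_L = Z_0·(1 + Γ)/(1 − Γ) = 100·(1.24)/(0.757)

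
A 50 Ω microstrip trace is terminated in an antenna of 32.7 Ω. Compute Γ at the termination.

Γ = -0.209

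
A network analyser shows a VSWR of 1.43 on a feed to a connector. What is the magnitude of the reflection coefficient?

|Γ| ≈ 0.177

|Γ| = (S − 1)/(S + 1) = (1.43 − 1)/(1.43 + 1) = 0.43/2.43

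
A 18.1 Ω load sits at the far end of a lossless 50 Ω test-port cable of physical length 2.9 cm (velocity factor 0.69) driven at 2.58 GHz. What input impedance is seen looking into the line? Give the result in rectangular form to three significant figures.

Z_in ≈ 36.8 − j43.5 Ω

λ = v/f = 0.69·c / 2.58 GHz = 0.0802 m
βl = 2π·l/λ = 2π × 0.361 = 130°
tan(βl) = tan(130°) = -1.19
Z_in = Z_0·(Z_L + jZ_0·tanβl)/(Z_0 + jZ_L·tanβl)
     = 50·(18.1 − j59.3)/(50 − j21.5)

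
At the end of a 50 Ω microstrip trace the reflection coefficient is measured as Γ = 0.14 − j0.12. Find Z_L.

Z_L = Z_0·(1 + Γ)/(1 − Γ) = 50·(1.14 − j0.12)/(0.86 + j0.12)

Z_L ≈ 64.1 − j15.9 Ω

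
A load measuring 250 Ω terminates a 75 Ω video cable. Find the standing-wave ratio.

VSWR ≈ 3.33

For a purely resistive load, VSWR = R_L/Z_0 or Z_0/R_L (whichever > 1) = 250/75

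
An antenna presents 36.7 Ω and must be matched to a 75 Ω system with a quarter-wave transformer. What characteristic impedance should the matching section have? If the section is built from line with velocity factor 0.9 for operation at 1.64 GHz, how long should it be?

Z_qwt ≈ 52.5 Ω; length ≈ 4.12 cm

Z_qwt = √(Z_0·R_L) = √(75 × 36.7) = √2752
λ = 0.9·c/f = 0.165 m, so l = λ/4 = 0.0412 m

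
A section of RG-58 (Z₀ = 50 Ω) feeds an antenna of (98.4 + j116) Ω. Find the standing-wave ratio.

Γ = (Z_L − Z_0)/(Z_L + Z_0) = (48.4 + j116)/(148.4 + j116)
|Γ| = 126/188 = 0.667
VSWR = (1 + |Γ|)/(1 − |Γ|) = 1.67/0.333

VSWR ≈ 5.01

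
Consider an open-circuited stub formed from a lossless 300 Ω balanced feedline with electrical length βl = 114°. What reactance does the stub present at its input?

tan(βl) = -2.25
For an open-circuited stub, Z_in = −jZ_0·cot(βl) = −jZ_0/tan(βl)

X_in ≈ 134 Ω (inductive)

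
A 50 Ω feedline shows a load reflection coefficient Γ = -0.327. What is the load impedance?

Z_L = Z_0·(1 + Γ)/(1 − Γ) = 50·(0.673)/(1.33)

Z_L ≈ 25.4 Ω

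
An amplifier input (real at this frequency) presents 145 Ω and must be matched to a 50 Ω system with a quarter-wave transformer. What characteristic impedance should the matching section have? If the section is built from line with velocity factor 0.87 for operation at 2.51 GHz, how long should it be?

Z_qwt ≈ 85.1 Ω; length ≈ 2.6 cm

Z_qwt = √(Z_0·R_L) = √(50 × 145) = √7250
λ = 0.87·c/f = 0.104 m, so l = λ/4 = 0.026 m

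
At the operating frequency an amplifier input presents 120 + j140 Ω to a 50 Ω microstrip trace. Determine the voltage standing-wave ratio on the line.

VSWR ≈ 5.91

Γ = (Z_L − Z_0)/(Z_L + Z_0) = (70 + j140)/(170 + j140)
|Γ| = 157/220 = 0.711
VSWR = (1 + |Γ|)/(1 − |Γ|) = 1.71/0.289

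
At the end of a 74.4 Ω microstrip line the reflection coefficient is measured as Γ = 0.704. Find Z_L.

Z_L ≈ 428 Ω

Z_L = Z_0·(1 + Γ)/(1 − Γ) = 74.4·(1.7)/(0.296)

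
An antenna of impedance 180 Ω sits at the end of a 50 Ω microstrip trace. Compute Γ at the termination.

Γ = 0.565

Γ = (Z_L − Z_0)/(Z_L + Z_0) = (180 − 50)/(180 + 50) = 130/230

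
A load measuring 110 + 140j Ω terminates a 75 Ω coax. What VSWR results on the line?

VSWR ≈ 4.29

Γ = (Z_L − Z_0)/(Z_L + Z_0) = (35 + j140)/(185 + j140)
|Γ| = 144/232 = 0.622
VSWR = (1 + |Γ|)/(1 − |Γ|) = 1.62/0.378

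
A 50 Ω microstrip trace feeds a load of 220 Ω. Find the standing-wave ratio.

Γ = (220 − 50)/(220 + 50) = 0.63
VSWR = (1 + 0.63)/(1 − 0.63)

VSWR ≈ 4.4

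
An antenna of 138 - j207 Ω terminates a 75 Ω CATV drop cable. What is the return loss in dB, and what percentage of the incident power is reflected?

RL ≈ 2.75 dB; 53.1% of incident power reflected

Γ = (63 − j207)/(213 − j207), |Γ| = 0.728
RL = −20·log₁₀(0.728) = 2.75 dB
P_refl/P_inc = |Γ|² = 0.531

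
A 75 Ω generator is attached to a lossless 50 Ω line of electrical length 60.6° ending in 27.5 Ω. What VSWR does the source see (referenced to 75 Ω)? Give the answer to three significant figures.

tan(βl) = 1.77
Z_in = Z_0·(Z_L + jZ_0·tanβl)/(Z_0 + jZ_L·tanβl) = 58.4 + j31.7 Ω
Γ_s = (Z_in − Z_s)/(Z_in + Z_s) = (-16.6 + j31.7)/(133 + j31.7), |Γ_s| = 0.261
VSWR = (1 + |Γ_s|)/(1 − |Γ_s|)

VSWR ≈ 1.71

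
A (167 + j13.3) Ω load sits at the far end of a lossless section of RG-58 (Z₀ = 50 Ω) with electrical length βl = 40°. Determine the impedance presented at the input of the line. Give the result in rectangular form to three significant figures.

Z_in ≈ 33.6 − j50.3 Ω

tan(βl) = tan(40°) = 0.839
Z_in = Z_0·(Z_L + jZ_0·tanβl)/(Z_0 + jZ_L·tanβl)
     = 50·(167 + j55.3)/(38.8 + j140)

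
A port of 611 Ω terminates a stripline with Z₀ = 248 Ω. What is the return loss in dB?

Γ = (611 − 248)/(611 + 248) = 0.423
RL = −20·log₁₀|Γ| = −20·log₁₀(0.423)

RL ≈ 7.48 dB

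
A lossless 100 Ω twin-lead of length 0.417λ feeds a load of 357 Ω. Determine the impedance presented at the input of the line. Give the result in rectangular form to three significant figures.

Z_in ≈ 91.2 + j130 Ω

βl = 2π × 0.417 = 150°
tan(βl) = tan(150°) = -0.575
Z_in = Z_0·(Z_L + jZ_0·tanβl)/(Z_0 + jZ_L·tanβl)
     = 100·(357 − j57.5)/(100 − j205)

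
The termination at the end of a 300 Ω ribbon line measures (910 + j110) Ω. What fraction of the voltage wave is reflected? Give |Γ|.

Γ = (Z_L − Z_0)/(Z_L + Z_0) = (610 + j110)/(1210 + j110)
|Γ| = 620/1210

|Γ| ≈ 0.51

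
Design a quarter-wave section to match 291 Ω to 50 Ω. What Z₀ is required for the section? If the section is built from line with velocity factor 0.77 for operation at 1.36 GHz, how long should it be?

Z_qwt = √(Z_0·R_L) = √(50 × 291) = √14550
λ = 0.77·c/f = 0.17 m, so l = λ/4 = 0.0425 m

Z_qwt ≈ 121 Ω; length ≈ 4.25 cm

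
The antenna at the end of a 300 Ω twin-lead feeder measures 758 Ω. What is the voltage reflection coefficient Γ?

Γ = (Z_L − Z_0)/(Z_L + Z_0) = (758 − 300)/(758 + 300) = 458/1058

Γ = 0.433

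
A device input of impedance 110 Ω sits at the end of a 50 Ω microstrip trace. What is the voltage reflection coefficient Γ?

Γ = 0.375

Γ = (Z_L − Z_0)/(Z_L + Z_0) = (110 − 50)/(110 + 50) = 60/160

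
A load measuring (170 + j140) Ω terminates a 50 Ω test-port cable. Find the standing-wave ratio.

Γ = (Z_L − Z_0)/(Z_L + Z_0) = (120 + j140)/(220 + j140)
|Γ| = 184/261 = 0.707
VSWR = (1 + |Γ|)/(1 − |Γ|) = 1.71/0.293

VSWR ≈ 5.83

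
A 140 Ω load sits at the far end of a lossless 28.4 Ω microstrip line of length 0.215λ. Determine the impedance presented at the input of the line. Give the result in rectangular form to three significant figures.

Z_in ≈ 6.04 − j6.07 Ω

βl = 2π × 0.215 = 77.4°
tan(βl) = tan(77.4°) = 4.47
Z_in = Z_0·(Z_L + jZ_0·tanβl)/(Z_0 + jZ_L·tanβl)
     = 28.4·(140 + j127)/(28.4 + j626)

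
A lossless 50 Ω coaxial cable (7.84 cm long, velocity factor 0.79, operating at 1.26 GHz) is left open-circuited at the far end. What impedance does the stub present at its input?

λ = v/f = 0.79·c / 1.26 GHz = 0.188 m
βl = 2π·l/λ = 2π × 0.417 = 150°
tan(βl) = -0.576
For an open-circuited stub, Z_in = −jZ_0·cot(βl) = −jZ_0/tan(βl)

Z_in ≈ +j86.8 Ω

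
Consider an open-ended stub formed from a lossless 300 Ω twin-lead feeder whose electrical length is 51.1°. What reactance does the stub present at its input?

X_in ≈ -242 Ω (capacitive)

tan(βl) = 1.24
For an open-ended stub, Z_in = −jZ_0·cot(βl) = −jZ_0/tan(βl)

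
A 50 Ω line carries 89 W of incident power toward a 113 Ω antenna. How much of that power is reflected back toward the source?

P_reflected ≈ 13.3 W

Γ = (113 − 50)/(113 + 50) = 0.387
|Γ|² = 0.149
P_refl = |Γ|²·P_inc = 13.3 W, P_del = (1 − |Γ|²)·P_inc = 75.7 W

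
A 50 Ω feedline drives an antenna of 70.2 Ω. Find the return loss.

Γ = (70.2 − 50)/(70.2 + 50) = 0.168
RL = −20·log₁₀|Γ| = −20·log₁₀(0.168)

RL ≈ 15.5 dB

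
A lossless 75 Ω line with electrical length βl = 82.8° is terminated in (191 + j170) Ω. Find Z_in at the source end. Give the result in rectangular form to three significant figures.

Z_in ≈ 17.5 − j24.2 Ω

tan(βl) = tan(82.8°) = 7.92
Z_in = Z_0·(Z_L + jZ_0·tanβl)/(Z_0 + jZ_L·tanβl)
     = 75·(191 + j764)/(-1270 + j1510)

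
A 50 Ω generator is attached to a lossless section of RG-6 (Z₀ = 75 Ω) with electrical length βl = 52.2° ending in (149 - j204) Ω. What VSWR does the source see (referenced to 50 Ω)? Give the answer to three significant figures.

VSWR ≈ 4.88

tan(βl) = 1.29
Z_in = Z_0·(Z_L + jZ_0·tanβl)/(Z_0 + jZ_L·tanβl) = 14.8 − j32.2 Ω
Γ_s = (Z_in − Z_s)/(Z_in + Z_s) = (-35.2 − j32.2)/(64.8 − j32.2), |Γ_s| = 0.66
VSWR = (1 + |Γ_s|)/(1 − |Γ_s|)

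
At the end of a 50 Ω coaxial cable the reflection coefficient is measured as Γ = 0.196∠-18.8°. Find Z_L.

Z_L ≈ 72 − j9.47 Ω

Z_L = Z_0·(1 + Γ)/(1 − Γ) = 50·(1.19 − j0.0632)/(0.814 + j0.0632)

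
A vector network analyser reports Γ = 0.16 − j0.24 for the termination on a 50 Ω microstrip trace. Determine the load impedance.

Z_L = Z_0·(1 + Γ)/(1 − Γ) = 50·(1.16 − j0.24)/(0.84 + j0.24)

Z_L ≈ 60.1 − j31.4 Ω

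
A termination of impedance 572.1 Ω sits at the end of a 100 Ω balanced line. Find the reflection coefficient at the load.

Γ = 0.702

Γ = (Z_L − Z_0)/(Z_L + Z_0) = (572.1 − 100)/(572.1 + 100) = 472.1/672.1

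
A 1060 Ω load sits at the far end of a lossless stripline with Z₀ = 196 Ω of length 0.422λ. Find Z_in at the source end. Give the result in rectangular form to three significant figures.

Z_in ≈ 146 + j317 Ω

βl = 2π × 0.422 = 152°
tan(βl) = tan(152°) = -0.534
Z_in = Z_0·(Z_L + jZ_0·tanβl)/(Z_0 + jZ_L·tanβl)
     = 196·(1060 − j105)/(196 − j566)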